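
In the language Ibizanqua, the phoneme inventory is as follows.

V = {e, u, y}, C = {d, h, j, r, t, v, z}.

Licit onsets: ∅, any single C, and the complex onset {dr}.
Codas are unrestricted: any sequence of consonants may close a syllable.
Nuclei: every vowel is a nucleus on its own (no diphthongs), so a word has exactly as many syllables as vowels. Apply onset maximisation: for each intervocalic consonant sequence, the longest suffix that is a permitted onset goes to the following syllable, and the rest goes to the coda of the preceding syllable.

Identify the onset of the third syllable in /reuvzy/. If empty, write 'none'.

z

Vowels present: e, u, y; each is a nucleus, giving 3 syllables.
Between /e/ (V1) and /u/ (V2): no consonants, so the boundary falls immediately after /e/.
Between /u/ (V2) and /y/ (V3): cluster /vz/ — the longest permitted-onset suffix is /z/; onset = /z/, preceding coda = /v/.
Syllabification: re.uv.zy.
Syllable 3 is /zy/: onset /z/, nucleus /y/, coda ∅.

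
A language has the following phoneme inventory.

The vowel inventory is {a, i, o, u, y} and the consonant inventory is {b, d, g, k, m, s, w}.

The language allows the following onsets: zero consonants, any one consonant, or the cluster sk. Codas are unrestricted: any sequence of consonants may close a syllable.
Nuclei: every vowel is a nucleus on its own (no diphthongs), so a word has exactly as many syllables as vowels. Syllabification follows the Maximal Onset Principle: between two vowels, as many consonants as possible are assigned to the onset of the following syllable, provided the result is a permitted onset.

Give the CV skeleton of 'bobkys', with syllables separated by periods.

The vowels are o, y — 2 nuclei, so 2 syllables.
σ1/σ2 boundary: /bk/ — longest licit onset from the right is /k/, leaving /b/ as coda.
Putting it together: bob.kys.
Mapping each syllable to C/V: /bob/ → CVC, /kys/ → CVC.

CVC.CVC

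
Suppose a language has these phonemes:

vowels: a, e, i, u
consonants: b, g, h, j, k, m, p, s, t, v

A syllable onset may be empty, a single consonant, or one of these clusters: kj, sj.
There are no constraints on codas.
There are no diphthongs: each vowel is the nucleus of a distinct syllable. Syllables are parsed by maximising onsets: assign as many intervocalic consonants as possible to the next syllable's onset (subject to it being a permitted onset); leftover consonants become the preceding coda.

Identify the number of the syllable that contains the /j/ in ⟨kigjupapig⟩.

2

The vowels are i, u, a, i — 4 nuclei, so 4 syllables.
/i…u/ gap (V1→V2): /gj/ splits as /g/ + /j/ (/j/ is the longest suffix that is a licit onset).
/u…a/ gap (V2→V3): /p/ is a single consonant, so it becomes the next onset.
/a…i/ gap (V3→V4): /p/ is a single consonant, so it becomes the next onset.
Syllabification: kig.ju.pa.pig.
The /j/ is in the onset of syllable 2 (/ju/).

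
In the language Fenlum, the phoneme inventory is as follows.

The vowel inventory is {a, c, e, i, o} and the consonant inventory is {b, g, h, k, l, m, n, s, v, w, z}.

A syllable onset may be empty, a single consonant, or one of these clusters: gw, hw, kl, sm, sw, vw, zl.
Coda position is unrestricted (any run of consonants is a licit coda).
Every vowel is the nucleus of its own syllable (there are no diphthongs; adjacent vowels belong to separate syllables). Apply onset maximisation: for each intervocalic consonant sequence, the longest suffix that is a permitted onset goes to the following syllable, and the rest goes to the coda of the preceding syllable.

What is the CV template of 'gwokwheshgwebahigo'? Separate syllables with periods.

Nuclei (vowels): o, e, e, a, i, o → 6 syllables.
/o…e/ gap (V1→V2): /kwh/; trying suffixes from longest down, /h/ is the first permitted one, so coda /kw/ | onset /h/.
/e…e/ gap (V2→V3): cluster /shgw/ — the longest permitted-onset suffix is /gw/; onset = /gw/, preceding coda = /sh/.
/e…a/ gap (V3→V4): just /b/ — single C goes to the following onset.
/a…i/ gap (V4→V5): just /h/ — single C goes to the following onset.
/i…o/ gap (V5→V6): /g/ → onset of the next syllable (single consonants are always licit onsets).
Putting it together: gwokw.hesh.gwe.ba.hi.go.
Mapping each syllable to C/V: /gwokw/ → CCVCC, /hesh/ → CVCC, /gwe/ → CCV, /ba/ → CV, /hi/ → CV, /go/ → CV.

CCVCC.CVCC.CCV.CV.CV.CV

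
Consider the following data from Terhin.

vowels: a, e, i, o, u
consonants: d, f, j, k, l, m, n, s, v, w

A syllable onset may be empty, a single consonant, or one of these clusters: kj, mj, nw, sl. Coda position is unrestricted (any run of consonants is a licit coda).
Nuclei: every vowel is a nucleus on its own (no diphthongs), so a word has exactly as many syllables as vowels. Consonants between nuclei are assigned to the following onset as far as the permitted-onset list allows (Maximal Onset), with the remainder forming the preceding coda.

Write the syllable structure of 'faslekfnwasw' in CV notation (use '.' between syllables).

Vowels present: a, e, a; each is a nucleus, giving 3 syllables.
σ1/σ2 boundary: cluster /sl/ — /sl/ is itself a permitted onset, so the whole cluster goes right; preceding coda = ∅.
σ2/σ3 boundary: /kfnw/ — longest licit onset from the right is /nw/, leaving /kf/ as coda.
So the parse is fa.slekf.nwasw.
Mapping each syllable to C/V: /fa/ → CV, /slekf/ → CCVCC, /nwasw/ → CCVCC.

CV.CCVCC.CCVCC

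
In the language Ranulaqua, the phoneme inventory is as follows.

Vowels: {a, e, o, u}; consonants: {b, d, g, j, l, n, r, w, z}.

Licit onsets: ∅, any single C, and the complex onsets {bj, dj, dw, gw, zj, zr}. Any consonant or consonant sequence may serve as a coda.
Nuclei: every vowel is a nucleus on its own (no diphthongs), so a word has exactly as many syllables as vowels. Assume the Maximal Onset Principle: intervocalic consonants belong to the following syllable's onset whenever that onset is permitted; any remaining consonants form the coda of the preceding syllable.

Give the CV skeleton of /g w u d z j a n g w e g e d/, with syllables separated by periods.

CCVC.CCVC.CCV.CVC

Vowels present: u, a, e, e; each is a nucleus, giving 4 syllables.
V1 /u/ – V2 /a/: cluster /dzj/ — the longest permitted-onset suffix is /zj/; onset = /zj/, preceding coda = /d/.
V2 /a/ – V3 /e/: /ngw/ splits as /n/ + /gw/ (/gw/ is the longest suffix that is a licit onset).
V3 /e/ – V4 /e/: /g/ is a single consonant, so it becomes the next onset.
Putting it together: gwud.zjan.gwe.ged.
Mapping each syllable to C/V: /gwud/ → CCVC, /zjan/ → CCVC, /gwe/ → CCV, /ged/ → CVC.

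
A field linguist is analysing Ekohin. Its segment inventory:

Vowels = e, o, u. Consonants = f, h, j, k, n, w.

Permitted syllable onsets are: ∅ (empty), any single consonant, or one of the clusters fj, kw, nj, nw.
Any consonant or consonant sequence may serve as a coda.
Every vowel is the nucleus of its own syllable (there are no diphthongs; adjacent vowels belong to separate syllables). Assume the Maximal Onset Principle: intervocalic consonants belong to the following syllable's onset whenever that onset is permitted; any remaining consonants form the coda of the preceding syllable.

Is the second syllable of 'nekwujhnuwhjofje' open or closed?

closed

The vowels are e, u, u, o, e — 5 nuclei, so 5 syllables.
/e…u/ gap (V1→V2): /kw/ — entire cluster is a permitted onset → onset /kw/, coda ∅.
/u…u/ gap (V2→V3): /jhn/ splits as /jh/ + /n/ (/n/ is the longest suffix that is a licit onset).
/u…o/ gap (V3→V4): /whj/ splits as /wh/ + /j/ (/j/ is the longest suffix that is a licit onset).
/o…e/ gap (V4→V5): cluster /fj/ — /fj/ is itself a permitted onset, so the whole cluster goes right; preceding coda = ∅.
Putting it together: ne.kwujh.nuwh.jo.fje.
Syllable 2 is /kwujh/ with coda /jh/, so it is closed.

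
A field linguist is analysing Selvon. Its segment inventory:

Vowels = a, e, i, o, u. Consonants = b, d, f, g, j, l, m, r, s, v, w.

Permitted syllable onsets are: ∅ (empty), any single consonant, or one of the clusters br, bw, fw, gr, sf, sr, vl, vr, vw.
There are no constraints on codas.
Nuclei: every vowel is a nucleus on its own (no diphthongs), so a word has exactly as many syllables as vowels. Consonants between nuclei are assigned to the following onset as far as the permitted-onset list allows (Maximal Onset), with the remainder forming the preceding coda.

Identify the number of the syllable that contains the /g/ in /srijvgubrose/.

2

Nuclei (vowels): i, u, o, e → 4 syllables.
Between /i/ (V1) and /u/ (V2): cluster /jvg/ — the longest permitted-onset suffix is /g/; onset = /g/, preceding coda = /jv/.
Between /u/ (V2) and /o/ (V3): /br/ is a licit onset in full, so it all attaches to the next syllable.
Between /o/ (V3) and /e/ (V4): /s/ is a single consonant, so it becomes the next onset.
Putting it together: srijv.gu.bro.se.
The /g/ is in the onset of syllable 2 (/gu/).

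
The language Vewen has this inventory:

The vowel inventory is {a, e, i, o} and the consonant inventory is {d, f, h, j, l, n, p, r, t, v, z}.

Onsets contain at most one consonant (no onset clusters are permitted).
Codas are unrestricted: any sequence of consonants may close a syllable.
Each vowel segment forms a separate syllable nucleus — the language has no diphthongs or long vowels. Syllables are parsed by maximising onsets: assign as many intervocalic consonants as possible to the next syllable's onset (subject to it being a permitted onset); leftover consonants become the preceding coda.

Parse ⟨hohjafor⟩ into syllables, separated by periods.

hoh.ja.for

Nuclei (vowels): o, a, o → 3 syllables.
/o…a/ gap (V1→V2): /hj/ splits as /h/ + /j/ (/j/ is the longest suffix that is a licit onset).
/a…o/ gap (V2→V3): just /f/ — single C goes to the following onset.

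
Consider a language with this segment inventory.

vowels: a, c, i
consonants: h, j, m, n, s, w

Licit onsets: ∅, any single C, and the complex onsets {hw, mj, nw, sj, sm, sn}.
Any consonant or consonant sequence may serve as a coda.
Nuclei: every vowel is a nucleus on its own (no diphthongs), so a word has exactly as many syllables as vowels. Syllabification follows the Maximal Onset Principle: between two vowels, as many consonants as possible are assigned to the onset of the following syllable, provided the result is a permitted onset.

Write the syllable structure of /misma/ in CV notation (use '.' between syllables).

Nuclei (vowels): i, a → 2 syllables.
Between /i/ (V1) and /a/ (V2): /sm/ is a licit onset in full, so it all attaches to the next syllable.
Result: mi.sma.
Mapping each syllable to C/V: /mi/ → CV, /sma/ → CCV.

CV.CCV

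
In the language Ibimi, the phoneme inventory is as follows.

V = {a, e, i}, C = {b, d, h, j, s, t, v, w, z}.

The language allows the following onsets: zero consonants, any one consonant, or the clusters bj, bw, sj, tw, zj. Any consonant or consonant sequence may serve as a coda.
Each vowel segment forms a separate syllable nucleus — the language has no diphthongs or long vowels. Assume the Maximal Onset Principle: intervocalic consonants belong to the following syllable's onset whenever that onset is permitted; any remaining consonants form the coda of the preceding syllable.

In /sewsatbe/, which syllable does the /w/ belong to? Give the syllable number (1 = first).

Vowels present: e, a, e; each is a nucleus, giving 3 syllables.
/e…a/ gap (V1→V2): /ws/ splits as /w/ + /s/ (/s/ is the longest suffix that is a licit onset).
/a…e/ gap (V2→V3): /tb/; trying suffixes from longest down, /b/ is the first permitted one, so coda /t/ | onset /b/.
Syllabification: sew.sat.be.
The /w/ is in the coda of syllable 1 (/sew/).

1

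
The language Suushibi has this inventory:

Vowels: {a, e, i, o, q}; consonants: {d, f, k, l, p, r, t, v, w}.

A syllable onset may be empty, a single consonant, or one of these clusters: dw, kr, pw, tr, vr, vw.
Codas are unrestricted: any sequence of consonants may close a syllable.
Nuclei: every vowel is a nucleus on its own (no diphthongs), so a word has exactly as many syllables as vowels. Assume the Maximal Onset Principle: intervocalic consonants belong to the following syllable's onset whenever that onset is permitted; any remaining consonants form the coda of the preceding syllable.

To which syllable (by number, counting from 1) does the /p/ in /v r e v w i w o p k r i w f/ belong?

The vowels are e, i, o, i — 4 nuclei, so 4 syllables.
σ1/σ2 boundary: cluster /vw/ — /vw/ is itself a permitted onset, so the whole cluster goes right; preceding coda = ∅.
σ2/σ3 boundary: /w/ → onset of the next syllable (single consonants are always licit onsets).
σ3/σ4 boundary: /pkr/ — longest licit onset from the right is /kr/, leaving /p/ as coda.
Result: vre.vwi.wop.kriwf.
The /p/ is in the coda of syllable 3 (/wop/).

3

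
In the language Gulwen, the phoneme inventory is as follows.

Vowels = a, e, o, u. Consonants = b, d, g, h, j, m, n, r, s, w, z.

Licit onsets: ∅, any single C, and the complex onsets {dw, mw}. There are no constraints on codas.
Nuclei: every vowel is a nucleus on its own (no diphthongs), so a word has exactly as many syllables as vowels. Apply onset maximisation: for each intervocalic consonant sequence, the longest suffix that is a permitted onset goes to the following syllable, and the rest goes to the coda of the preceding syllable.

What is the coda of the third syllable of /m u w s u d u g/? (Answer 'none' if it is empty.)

Nuclei (vowels): u, u, u → 3 syllables.
/u…u/ gap (V1→V2): /ws/ splits as /w/ + /s/ (/s/ is the longest suffix that is a licit onset).
/u…u/ gap (V2→V3): /d/ is a single consonant, so it becomes the next onset.
Putting it together: muw.su.dug.
Syllable 3 is /dug/: onset /d/, nucleus /u/, coda /g/.

g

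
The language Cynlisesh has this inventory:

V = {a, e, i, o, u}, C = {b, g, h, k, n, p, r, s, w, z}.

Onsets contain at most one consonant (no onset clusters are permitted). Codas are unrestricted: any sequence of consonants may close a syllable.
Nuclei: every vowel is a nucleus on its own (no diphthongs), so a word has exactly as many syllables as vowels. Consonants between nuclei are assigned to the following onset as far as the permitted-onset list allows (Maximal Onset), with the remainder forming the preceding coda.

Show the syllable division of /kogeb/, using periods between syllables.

Nuclei (vowels): o, e → 2 syllables.
/o…e/ gap (V1→V2): just /g/ — single C goes to the following onset.

ko.geb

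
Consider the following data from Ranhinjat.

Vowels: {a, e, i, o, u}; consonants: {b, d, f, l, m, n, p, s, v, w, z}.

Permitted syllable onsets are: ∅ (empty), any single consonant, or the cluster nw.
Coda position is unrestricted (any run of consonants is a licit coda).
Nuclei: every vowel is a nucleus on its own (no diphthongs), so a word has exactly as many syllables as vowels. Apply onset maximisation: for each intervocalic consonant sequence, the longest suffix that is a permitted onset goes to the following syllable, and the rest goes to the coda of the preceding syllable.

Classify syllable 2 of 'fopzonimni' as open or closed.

open

Vowels present: o, o, i, i; each is a nucleus, giving 4 syllables.
/o…o/ gap (V1→V2): /pz/ — longest licit onset from the right is /z/, leaving /p/ as coda.
/o…i/ gap (V2→V3): just /n/ — single C goes to the following onset.
/i…i/ gap (V3→V4): /mn/ splits as /m/ + /n/ (/n/ is the longest suffix that is a licit onset).
Syllabification: fop.zo.nim.ni.
Syllable 2 is /zo/; it ends in its nucleus with no coda, so it is open.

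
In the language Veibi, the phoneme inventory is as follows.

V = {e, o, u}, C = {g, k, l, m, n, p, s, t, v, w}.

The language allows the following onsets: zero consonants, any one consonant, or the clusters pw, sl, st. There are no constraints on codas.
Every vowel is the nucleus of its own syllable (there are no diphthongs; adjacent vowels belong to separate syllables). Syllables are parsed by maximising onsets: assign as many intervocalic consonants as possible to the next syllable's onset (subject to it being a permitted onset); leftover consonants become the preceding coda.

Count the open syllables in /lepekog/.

2

Vowels present: e, e, o; each is a nucleus, giving 3 syllables.
V1 /e/ – V2 /e/: /p/ is a single consonant, so it becomes the next onset.
V2 /e/ – V3 /o/: /k/ → onset of the next syllable (single consonants are always licit onsets).
Putting it together: le.pe.kog.
Classifying each syllable: /le/ (open), /pe/ (open), /kog/ (closed).
Open syllables: 2.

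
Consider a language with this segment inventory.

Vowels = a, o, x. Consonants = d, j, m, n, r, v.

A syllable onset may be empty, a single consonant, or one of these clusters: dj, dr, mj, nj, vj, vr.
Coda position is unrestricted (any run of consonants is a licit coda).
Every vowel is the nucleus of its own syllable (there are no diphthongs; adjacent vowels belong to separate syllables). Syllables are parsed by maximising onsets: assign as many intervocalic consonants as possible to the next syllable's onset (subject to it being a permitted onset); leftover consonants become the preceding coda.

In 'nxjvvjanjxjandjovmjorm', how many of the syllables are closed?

Vowels present: x, a, x, a, o, o; each is a nucleus, giving 6 syllables.
/x…a/ gap (V1→V2): /jvvj/ splits as /jv/ + /vj/ (/vj/ is the longest suffix that is a licit onset).
/a…x/ gap (V2→V3): /nj/ — entire cluster is a permitted onset → onset /nj/, coda ∅.
/x…a/ gap (V3→V4): /j/ is a single consonant, so it becomes the next onset.
/a…o/ gap (V4→V5): /ndj/ splits as /n/ + /dj/ (/dj/ is the longest suffix that is a licit onset).
/o…o/ gap (V5→V6): /vmj/; trying suffixes from longest down, /mj/ is the first permitted one, so coda /v/ | onset /mj/.
So the parse is nxjv.vja.njx.jan.djov.mjorm.
Classifying each syllable: /nxjv/ (closed), /vja/ (open), /njx/ (open), /jan/ (closed), /djov/ (closed), /mjorm/ (closed).
Closed syllables: 4.

4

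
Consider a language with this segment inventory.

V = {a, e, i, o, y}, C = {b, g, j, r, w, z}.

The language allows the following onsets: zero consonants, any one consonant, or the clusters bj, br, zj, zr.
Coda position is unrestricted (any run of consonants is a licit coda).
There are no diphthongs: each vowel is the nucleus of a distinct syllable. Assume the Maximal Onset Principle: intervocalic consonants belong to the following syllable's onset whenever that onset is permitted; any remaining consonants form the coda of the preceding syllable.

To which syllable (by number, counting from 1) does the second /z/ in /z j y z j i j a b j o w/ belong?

Vowels present: y, i, a, o; each is a nucleus, giving 4 syllables.
/y…i/ gap (V1→V2): cluster /zj/ — /zj/ is itself a permitted onset, so the whole cluster goes right; preceding coda = ∅.
/i…a/ gap (V2→V3): /j/ is a single consonant, so it becomes the next onset.
/a…o/ gap (V3→V4): /bj/ is a licit onset in full, so it all attaches to the next syllable.
Result: zjy.zji.ja.bjow.
The second /z/ is in the onset of syllable 2 (/zji/).

2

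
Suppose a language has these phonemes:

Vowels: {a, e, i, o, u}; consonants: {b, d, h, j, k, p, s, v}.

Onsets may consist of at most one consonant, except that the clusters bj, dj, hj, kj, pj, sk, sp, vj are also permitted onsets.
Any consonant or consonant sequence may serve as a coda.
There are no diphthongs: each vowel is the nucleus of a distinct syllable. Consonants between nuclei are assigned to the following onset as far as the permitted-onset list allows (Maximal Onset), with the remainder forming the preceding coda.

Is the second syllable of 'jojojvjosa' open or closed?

closed

Nuclei (vowels): o, o, o, a → 4 syllables.
/o…o/ gap (V1→V2): /j/ → onset of the next syllable (single consonants are always licit onsets).
/o…o/ gap (V2→V3): /jvj/ — longest licit onset from the right is /vj/, leaving /j/ as coda.
/o…a/ gap (V3→V4): just /s/ — single C goes to the following onset.
Syllabification: jo.joj.vjo.sa.
Syllable 2 is /joj/ with coda /j/, so it is closed.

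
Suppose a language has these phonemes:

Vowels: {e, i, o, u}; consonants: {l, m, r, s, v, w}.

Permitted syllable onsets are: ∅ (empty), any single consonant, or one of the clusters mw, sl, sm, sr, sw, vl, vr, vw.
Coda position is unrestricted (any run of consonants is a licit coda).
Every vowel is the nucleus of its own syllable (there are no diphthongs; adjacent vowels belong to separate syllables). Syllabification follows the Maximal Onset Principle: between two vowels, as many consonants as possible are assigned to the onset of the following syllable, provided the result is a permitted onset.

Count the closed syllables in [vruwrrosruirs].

The vowels are u, o, u, i — 4 nuclei, so 4 syllables.
V1 /u/ – V2 /o/: cluster /wrr/ — the longest permitted-onset suffix is /r/; onset = /r/, preceding coda = /wr/.
V2 /o/ – V3 /u/: /sr/ is a licit onset in full, so it all attaches to the next syllable.
V3 /u/ – V4 /i/: hiatus — the boundary sits between the two vowels.
Syllabification: vruwr.ro.sru.irs.
Classifying each syllable: /vruwr/ (closed), /ro/ (open), /sru/ (open), /irs/ (closed).
Closed syllables: 2.

2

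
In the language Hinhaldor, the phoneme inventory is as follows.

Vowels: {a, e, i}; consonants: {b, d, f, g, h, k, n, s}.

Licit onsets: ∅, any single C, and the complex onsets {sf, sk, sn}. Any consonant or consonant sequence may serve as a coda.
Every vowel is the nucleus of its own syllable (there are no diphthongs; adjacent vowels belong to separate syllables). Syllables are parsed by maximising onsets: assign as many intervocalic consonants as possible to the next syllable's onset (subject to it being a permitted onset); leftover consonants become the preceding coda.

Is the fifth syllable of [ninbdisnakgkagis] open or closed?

closed

Vowels present: i, i, a, a, i; each is a nucleus, giving 5 syllables.
/i…i/ gap (V1→V2): /nbd/ splits as /nb/ + /d/ (/d/ is the longest suffix that is a licit onset).
/i…a/ gap (V2→V3): /sn/ is a licit onset in full, so it all attaches to the next syllable.
/a…a/ gap (V3→V4): /kgk/ splits as /kg/ + /k/ (/k/ is the longest suffix that is a licit onset).
/a…i/ gap (V4→V5): just /g/ — single C goes to the following onset.
Syllabification: ninb.di.snakg.ka.gis.
Syllable 5 is /gis/ with coda /s/, so it is closed.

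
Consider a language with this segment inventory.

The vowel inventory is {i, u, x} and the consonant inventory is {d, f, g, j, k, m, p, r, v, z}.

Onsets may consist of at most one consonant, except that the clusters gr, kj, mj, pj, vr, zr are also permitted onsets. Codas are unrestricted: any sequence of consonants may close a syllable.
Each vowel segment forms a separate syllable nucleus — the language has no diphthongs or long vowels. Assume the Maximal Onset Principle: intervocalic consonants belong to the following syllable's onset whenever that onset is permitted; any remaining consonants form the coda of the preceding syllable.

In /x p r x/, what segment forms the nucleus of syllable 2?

x

Vowels present: x, x; each is a nucleus, giving 2 syllables.
The second nucleus (vowel 2 from the left) is /x/.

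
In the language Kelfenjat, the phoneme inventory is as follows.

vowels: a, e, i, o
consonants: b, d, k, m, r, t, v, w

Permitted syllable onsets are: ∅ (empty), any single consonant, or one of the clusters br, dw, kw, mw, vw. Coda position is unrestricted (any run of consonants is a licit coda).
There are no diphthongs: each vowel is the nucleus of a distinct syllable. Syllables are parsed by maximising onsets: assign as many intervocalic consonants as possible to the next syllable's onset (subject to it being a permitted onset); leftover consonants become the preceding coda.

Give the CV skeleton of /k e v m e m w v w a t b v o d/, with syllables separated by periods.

Nuclei (vowels): e, e, a, o → 4 syllables.
Between /e/ (V1) and /e/ (V2): cluster /vm/ — the longest permitted-onset suffix is /m/; onset = /m/, preceding coda = /v/.
Between /e/ (V2) and /a/ (V3): /mwvw/; trying suffixes from longest down, /vw/ is the first permitted one, so coda /mw/ | onset /vw/.
Between /a/ (V3) and /o/ (V4): /tbv/ splits as /tb/ + /v/ (/v/ is the longest suffix that is a licit onset).
Result: kev.memw.vwatb.vod.
Mapping each syllable to C/V: /kev/ → CVC, /memw/ → CVCC, /vwatb/ → CCVCC, /vod/ → CVC.

CVC.CVCC.CCVCC.CVC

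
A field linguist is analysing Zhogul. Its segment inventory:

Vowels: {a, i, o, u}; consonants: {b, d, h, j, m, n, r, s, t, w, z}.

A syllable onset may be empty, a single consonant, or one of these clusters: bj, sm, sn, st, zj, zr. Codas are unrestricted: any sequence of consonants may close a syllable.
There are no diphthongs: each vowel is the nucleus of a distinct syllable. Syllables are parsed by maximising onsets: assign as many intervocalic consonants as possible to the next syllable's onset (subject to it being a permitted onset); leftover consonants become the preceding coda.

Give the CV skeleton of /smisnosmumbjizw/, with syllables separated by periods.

CCV.CCV.CCVC.CCVCC

Vowels present: i, o, u, i; each is a nucleus, giving 4 syllables.
σ1/σ2 boundary: cluster /sn/ — /sn/ is itself a permitted onset, so the whole cluster goes right; preceding coda = ∅.
σ2/σ3 boundary: cluster /sm/ — /sm/ is itself a permitted onset, so the whole cluster goes right; preceding coda = ∅.
σ3/σ4 boundary: /mbj/ splits as /m/ + /bj/ (/bj/ is the longest suffix that is a licit onset).
Result: smi.sno.smum.bjizw.
Mapping each syllable to C/V: /smi/ → CCV, /sno/ → CCV, /smum/ → CCVC, /bjizw/ → CCVCC.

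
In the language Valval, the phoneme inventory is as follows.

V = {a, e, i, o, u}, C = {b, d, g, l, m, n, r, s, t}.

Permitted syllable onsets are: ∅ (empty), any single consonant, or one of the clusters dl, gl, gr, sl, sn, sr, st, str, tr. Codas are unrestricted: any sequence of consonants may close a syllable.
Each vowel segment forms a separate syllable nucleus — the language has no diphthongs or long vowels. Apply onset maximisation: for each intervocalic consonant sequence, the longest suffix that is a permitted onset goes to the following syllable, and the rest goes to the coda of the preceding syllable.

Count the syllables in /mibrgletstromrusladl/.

Nuclei (vowels): i, e, o, u, a → 5 syllables.

5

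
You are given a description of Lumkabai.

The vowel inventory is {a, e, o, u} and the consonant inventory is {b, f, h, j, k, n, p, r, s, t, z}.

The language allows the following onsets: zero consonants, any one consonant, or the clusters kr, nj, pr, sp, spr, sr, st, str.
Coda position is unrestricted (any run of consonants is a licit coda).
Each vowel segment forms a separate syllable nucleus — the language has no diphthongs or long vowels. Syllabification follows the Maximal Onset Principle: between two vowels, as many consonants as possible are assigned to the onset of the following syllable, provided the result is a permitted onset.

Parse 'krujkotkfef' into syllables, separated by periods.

kruj.kotk.fef

Nuclei (vowels): u, o, e → 3 syllables.
σ1/σ2 boundary: /jk/ — longest licit onset from the right is /k/, leaving /j/ as coda.
σ2/σ3 boundary: cluster /tkf/ — the longest permitted-onset suffix is /f/; onset = /f/, preceding coda = /tk/.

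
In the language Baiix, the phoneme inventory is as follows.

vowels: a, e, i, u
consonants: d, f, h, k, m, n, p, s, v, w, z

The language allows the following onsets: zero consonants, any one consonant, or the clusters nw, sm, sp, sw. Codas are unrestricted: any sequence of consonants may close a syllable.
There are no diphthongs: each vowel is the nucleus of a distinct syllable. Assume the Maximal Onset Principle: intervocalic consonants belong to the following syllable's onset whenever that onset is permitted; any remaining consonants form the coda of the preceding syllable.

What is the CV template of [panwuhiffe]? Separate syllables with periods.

CV.CCV.CVC.CV

Nuclei (vowels): a, u, i, e → 4 syllables.
σ1/σ2 boundary: cluster /nw/ — /nw/ is itself a permitted onset, so the whole cluster goes right; preceding coda = ∅.
σ2/σ3 boundary: /h/ is a single consonant, so it becomes the next onset.
σ3/σ4 boundary: /ff/; trying suffixes from longest down, /f/ is the first permitted one, so coda /f/ | onset /f/.
So the parse is pa.nwu.hif.fe.
Mapping each syllable to C/V: /pa/ → CV, /nwu/ → CCV, /hif/ → CVC, /fe/ → CV.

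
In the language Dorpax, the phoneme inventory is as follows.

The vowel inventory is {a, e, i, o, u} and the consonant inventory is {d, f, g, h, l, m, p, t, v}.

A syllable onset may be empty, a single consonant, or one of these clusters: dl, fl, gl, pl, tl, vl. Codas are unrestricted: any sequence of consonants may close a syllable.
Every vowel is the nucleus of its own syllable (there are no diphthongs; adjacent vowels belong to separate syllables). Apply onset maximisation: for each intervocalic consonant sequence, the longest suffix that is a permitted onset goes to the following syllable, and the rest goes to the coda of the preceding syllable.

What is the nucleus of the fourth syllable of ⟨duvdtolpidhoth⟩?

o

Nuclei (vowels): u, o, i, o → 4 syllables.
The fourth nucleus (vowel 4 from the left) is /o/.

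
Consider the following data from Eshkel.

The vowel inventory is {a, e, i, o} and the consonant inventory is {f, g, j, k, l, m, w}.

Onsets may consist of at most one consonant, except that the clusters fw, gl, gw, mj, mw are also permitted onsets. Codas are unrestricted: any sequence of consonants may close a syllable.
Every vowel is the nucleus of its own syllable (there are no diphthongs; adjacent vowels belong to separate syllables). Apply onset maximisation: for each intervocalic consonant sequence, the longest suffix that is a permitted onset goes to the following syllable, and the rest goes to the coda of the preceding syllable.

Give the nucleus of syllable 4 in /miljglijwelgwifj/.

Nuclei (vowels): i, i, e, i → 4 syllables.
The fourth nucleus (vowel 4 from the left) is /i/.

i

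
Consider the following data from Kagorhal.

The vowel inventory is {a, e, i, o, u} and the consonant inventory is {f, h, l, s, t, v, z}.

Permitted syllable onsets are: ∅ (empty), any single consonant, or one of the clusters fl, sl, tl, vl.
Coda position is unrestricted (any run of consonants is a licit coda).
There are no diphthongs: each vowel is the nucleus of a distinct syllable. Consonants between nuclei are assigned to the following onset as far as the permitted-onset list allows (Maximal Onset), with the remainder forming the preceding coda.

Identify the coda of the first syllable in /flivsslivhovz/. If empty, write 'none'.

vs

Vowels present: i, i, o; each is a nucleus, giving 3 syllables.
Between /i/ (V1) and /i/ (V2): /vssl/ — longest licit onset from the right is /sl/, leaving /vs/ as coda.
Between /i/ (V2) and /o/ (V3): /vh/ — longest licit onset from the right is /h/, leaving /v/ as coda.
Putting it together: flivs.sliv.hovz.
Syllable 1 is /flivs/: onset /fl/, nucleus /i/, coda /vs/.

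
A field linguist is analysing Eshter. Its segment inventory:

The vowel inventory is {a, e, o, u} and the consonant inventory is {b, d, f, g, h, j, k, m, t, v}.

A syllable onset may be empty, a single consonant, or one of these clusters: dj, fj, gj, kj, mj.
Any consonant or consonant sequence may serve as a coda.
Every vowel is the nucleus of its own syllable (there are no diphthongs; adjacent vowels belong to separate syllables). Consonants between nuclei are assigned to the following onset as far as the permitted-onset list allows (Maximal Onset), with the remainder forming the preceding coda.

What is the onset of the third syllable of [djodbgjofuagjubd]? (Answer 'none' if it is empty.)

f

The vowels are o, o, u, a, u — 5 nuclei, so 5 syllables.
σ1/σ2 boundary: /dbgj/ — longest licit onset from the right is /gj/, leaving /db/ as coda.
σ2/σ3 boundary: just /f/ — single C goes to the following onset.
σ3/σ4 boundary: nothing intervenes; syllable break is V.V.
σ4/σ5 boundary: cluster /gj/ — /gj/ is itself a permitted onset, so the whole cluster goes right; preceding coda = ∅.
So the parse is djodb.gjo.fu.a.gjubd.
Syllable 3 is /fu/: onset /f/, nucleus /u/, coda ∅.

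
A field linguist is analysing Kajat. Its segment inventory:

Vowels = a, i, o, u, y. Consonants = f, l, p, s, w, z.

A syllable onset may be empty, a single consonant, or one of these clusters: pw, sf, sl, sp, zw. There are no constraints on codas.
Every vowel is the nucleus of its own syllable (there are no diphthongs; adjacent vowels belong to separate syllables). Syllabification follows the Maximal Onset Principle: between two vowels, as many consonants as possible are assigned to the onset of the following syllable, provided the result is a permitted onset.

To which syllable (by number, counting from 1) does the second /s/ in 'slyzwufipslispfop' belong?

4

Nuclei (vowels): y, u, i, i, o → 5 syllables.
/y…u/ gap (V1→V2): /zw/ — entire cluster is a permitted onset → onset /zw/, coda ∅.
/u…i/ gap (V2→V3): just /f/ — single C goes to the following onset.
/i…i/ gap (V3→V4): /psl/; trying suffixes from longest down, /sl/ is the first permitted one, so coda /p/ | onset /sl/.
/i…o/ gap (V4→V5): /spf/ — longest licit onset from the right is /f/, leaving /sp/ as coda.
Putting it together: sly.zwu.fip.slisp.fop.
The second /s/ is in the onset of syllable 4 (/slisp/).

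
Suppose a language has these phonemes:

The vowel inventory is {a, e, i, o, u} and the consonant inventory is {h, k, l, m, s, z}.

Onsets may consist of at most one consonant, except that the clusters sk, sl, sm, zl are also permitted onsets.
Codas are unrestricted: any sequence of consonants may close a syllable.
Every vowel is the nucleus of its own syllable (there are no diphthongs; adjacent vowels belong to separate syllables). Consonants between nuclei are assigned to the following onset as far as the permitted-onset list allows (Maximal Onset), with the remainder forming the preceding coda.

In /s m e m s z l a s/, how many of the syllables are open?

0

The vowels are e, a — 2 nuclei, so 2 syllables.
σ1/σ2 boundary: /mszl/; trying suffixes from longest down, /zl/ is the first permitted one, so coda /ms/ | onset /zl/.
So the parse is smems.zlas.
Classifying each syllable: /smems/ (closed), /zlas/ (closed).
Open syllables: 0.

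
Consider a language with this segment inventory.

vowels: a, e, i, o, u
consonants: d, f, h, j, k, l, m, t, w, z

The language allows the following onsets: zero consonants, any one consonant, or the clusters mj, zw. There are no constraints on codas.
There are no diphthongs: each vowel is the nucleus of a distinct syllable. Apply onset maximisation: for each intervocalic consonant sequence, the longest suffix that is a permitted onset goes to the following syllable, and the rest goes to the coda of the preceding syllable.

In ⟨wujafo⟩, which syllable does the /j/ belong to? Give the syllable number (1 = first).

The vowels are u, a, o — 3 nuclei, so 3 syllables.
/u…a/ gap (V1→V2): /j/ is a single consonant, so it becomes the next onset.
/a…o/ gap (V2→V3): /f/ → onset of the next syllable (single consonants are always licit onsets).
Syllabification: wu.ja.fo.
The /j/ is in the onset of syllable 2 (/ja/).

2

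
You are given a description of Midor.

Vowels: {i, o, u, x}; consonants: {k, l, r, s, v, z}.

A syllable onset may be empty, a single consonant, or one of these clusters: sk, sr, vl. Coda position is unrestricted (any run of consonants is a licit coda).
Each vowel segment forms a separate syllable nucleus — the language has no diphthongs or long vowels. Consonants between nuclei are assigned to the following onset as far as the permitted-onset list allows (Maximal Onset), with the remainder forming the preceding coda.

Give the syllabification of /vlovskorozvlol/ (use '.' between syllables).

Vowels present: o, o, o, o; each is a nucleus, giving 4 syllables.
Between /o/ (V1) and /o/ (V2): /vsk/ — longest licit onset from the right is /sk/, leaving /v/ as coda.
Between /o/ (V2) and /o/ (V3): /r/ → onset of the next syllable (single consonants are always licit onsets).
Between /o/ (V3) and /o/ (V4): /zvl/; trying suffixes from longest down, /vl/ is the first permitted one, so coda /z/ | onset /vl/.

vlov.sko.roz.vlol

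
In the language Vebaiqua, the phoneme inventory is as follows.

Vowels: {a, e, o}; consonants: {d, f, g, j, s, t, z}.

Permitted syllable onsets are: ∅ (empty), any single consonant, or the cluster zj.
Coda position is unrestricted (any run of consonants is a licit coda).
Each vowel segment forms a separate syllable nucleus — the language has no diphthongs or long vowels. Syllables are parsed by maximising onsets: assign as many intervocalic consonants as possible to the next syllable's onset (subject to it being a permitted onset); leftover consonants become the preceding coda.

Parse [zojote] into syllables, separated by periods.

zo.jo.te

Nuclei (vowels): o, o, e → 3 syllables.
σ1/σ2 boundary: /j/ → onset of the next syllable (single consonants are always licit onsets).
σ2/σ3 boundary: /t/ is a single consonant, so it becomes the next onset.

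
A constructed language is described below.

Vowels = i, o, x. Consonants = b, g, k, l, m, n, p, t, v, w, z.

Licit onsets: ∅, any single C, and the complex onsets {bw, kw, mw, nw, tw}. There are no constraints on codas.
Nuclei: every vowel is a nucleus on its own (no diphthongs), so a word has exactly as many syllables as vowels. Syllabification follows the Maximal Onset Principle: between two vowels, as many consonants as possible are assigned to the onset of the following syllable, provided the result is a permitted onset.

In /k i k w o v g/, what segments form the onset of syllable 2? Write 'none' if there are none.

Vowels present: i, o; each is a nucleus, giving 2 syllables.
Between /i/ (V1) and /o/ (V2): /kw/ — entire cluster is a permitted onset → onset /kw/, coda ∅.
Syllabification: ki.kwovg.
Syllable 2 is /kwovg/: onset /kw/, nucleus /o/, coda /vg/.

kw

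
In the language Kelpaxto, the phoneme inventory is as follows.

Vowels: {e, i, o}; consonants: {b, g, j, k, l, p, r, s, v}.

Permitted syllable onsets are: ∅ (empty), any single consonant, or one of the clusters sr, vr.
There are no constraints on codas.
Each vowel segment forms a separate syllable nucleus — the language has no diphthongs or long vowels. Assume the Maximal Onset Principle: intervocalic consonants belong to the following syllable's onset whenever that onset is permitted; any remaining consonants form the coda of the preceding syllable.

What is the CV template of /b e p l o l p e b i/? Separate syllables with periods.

CVC.CVC.CV.CV

Vowels present: e, o, e, i; each is a nucleus, giving 4 syllables.
Between /e/ (V1) and /o/ (V2): /pl/; trying suffixes from longest down, /l/ is the first permitted one, so coda /p/ | onset /l/.
Between /o/ (V2) and /e/ (V3): /lp/ — longest licit onset from the right is /p/, leaving /l/ as coda.
Between /e/ (V3) and /i/ (V4): /b/ is a single consonant, so it becomes the next onset.
Result: bep.lol.pe.bi.
Mapping each syllable to C/V: /bep/ → CVC, /lol/ → CVC, /pe/ → CV, /bi/ → CV.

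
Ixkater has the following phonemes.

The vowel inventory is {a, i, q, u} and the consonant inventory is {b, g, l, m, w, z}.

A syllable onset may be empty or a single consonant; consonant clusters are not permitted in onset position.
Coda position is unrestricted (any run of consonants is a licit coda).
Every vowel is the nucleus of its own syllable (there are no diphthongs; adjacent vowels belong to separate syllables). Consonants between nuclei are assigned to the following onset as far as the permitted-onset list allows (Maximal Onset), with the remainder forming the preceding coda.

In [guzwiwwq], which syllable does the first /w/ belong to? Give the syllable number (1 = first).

Vowels present: u, i, q; each is a nucleus, giving 3 syllables.
/u…i/ gap (V1→V2): /zw/ — longest licit onset from the right is /w/, leaving /z/ as coda.
/i…q/ gap (V2→V3): /ww/ splits as /w/ + /w/ (/w/ is the longest suffix that is a licit onset).
So the parse is guz.wiw.wq.
The first /w/ is in the onset of syllable 2 (/wiw/).

2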